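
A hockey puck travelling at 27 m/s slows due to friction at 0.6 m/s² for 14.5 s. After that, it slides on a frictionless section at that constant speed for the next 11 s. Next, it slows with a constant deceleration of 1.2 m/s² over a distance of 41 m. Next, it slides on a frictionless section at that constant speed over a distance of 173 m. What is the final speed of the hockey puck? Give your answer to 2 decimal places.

15.38 m/s

Phase 1 (decelerating): v₀ = 27.0 m/s, a = -0.6 m/s².
v = v₀ + at = 27.0 + (-0.6)(14.5) = 18.3 m/s
Δx = v₀t + ½at² = 27.0·14.5 + 0.5·-0.6·14.5² = 328 m

Phase 2 (constant speed): v₀ = 18.3 m/s, a = 0 m/s².
v = v₀ + at = 18.3 + (0)(11) = 18.3 m/s
Δx = v₀t + ½at² = 18.3·11 + 0.5·0·11² = 201 m

Phase 3 (decelerating): v₀ = 18.3 m/s, a = -1.2 m/s².
v² = v₀² + 2aΔx = 18.3² + 2·-1.2·41 = 236 → v = 15.4 m/s
t = (v − v₀)/a = (15.4 − 18.3)/-1.2 = 2.43 s

Phase 4 (constant speed): v₀ = 15.4 m/s, a = 0 m/s².
Constant speed: t = d/v = 173/15.4 = 11.2 s
Final speed = 15.4 m/s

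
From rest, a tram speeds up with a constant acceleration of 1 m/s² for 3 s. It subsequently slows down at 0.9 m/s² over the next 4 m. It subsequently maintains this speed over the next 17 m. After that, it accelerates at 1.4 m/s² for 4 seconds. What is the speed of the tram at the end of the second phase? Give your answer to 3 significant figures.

1.34 m/s

Phase 1 (accelerating): v₀ = 0 m/s, a = 1 m/s².
v = v₀ + at = 0 + (1)(3) = 3.00 m/s
Δx = v₀t + ½at² = 0·3 + 0.5·1·3² = 4.50 m

Phase 2 (decelerating): v₀ = 3.00 m/s, a = -0.9 m/s².
v² = v₀² + 2aΔx = 3.00² + 2·-0.9·4 = 1.80 → v = 1.34 m/s
t = (v − v₀)/a = (1.34 − 3.00)/-0.9 = 1.84 s
Speed at end of phase 2 = 1.34 m/s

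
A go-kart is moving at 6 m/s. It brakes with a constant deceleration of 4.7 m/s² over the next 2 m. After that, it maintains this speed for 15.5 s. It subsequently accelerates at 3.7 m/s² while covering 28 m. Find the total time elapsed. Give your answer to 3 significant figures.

Phase 1 (decelerating): v₀ = 6.00 m/s, a = -4.7 m/s².
v² = v₀² + 2aΔx = 6.00² + 2·-4.7·2 = 17.2 → v = 4.15 m/s
t = (v − v₀)/a = (4.15 − 6.00)/-4.7 = 0.394 s

Phase 2 (constant speed): v₀ = 4.15 m/s, a = 0 m/s².
v = v₀ + at = 4.15 + (0)(15.5) = 4.15 m/s
Δx = v₀t + ½at² = 4.15·15.5 + 0.5·0·15.5² = 64.3 m

Phase 3 (accelerating): v₀ = 4.15 m/s, a = 3.7 m/s².
v² = v₀² + 2aΔx = 4.15² + 2·3.7·28 = 224 → v = 15.0 m/s
t = (v − v₀)/a = (15.0 − 4.15)/3.7 = 2.93 s
Total time = 0.394 + 15.5 + 2.93 = 18.8 s

18.8 s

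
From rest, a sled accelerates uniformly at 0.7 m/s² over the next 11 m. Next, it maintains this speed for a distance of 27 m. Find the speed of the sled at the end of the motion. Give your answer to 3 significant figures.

Phase 1 (accelerating): v₀ = 0 m/s, a = 0.7 m/s².
v² = v₀² + 2aΔx = 0² + 2·0.7·11 = 15.4 → v = 3.92 m/s
t = (v − v₀)/a = (3.92 − 0)/0.7 = 5.61 s

Phase 2 (constant speed): v₀ = 3.92 m/s, a = 0 m/s².
Constant speed: t = d/v = 27/3.92 = 6.88 s
Final speed = 3.92 m/s

3.92 m/s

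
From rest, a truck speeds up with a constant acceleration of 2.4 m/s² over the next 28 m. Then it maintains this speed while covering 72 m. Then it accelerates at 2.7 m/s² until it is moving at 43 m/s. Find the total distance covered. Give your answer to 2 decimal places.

417.52 m

Phase 1 (accelerating): v₀ = 0 m/s, a = 2.4 m/s².
v² = v₀² + 2aΔx = 0² + 2·2.4·28 = 134 → v = 11.6 m/s
t = (v − v₀)/a = (11.6 − 0)/2.4 = 4.83 s

Phase 2 (constant speed): v₀ = 11.6 m/s, a = 0 m/s².
Constant speed: t = d/v = 72/11.6 = 6.21 s

Phase 3 (accelerating): v₀ = 11.6 m/s, a = 2.7 m/s².
v = v₀ + at → t = (43 − 11.6) / 2.7 = 11.6 s
v² = v₀² + 2aΔx → Δx = (43² − 11.6²)/(2·2.7) = 318 m
Total distance = 28.0 + 72.0 + 318 = 418 m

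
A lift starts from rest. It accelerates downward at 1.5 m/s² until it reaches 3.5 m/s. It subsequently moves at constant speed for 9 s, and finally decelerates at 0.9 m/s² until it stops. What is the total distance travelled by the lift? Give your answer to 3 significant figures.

Phase 1 (accelerating): v₀ = 0 m/s, a = 1.5 m/s².
v = v₀ + at → t = (3.5 − 0) / 1.5 = 2.33 s
v² = v₀² + 2aΔx → Δx = (3.5² − 0²)/(2·1.5) = 4.08 m

Phase 2 (constant speed): v₀ = 3.50 m/s, a = 0 m/s².
v = v₀ + at = 3.50 + (0)(9) = 3.50 m/s
Δx = v₀t + ½at² = 3.50·9 + 0.5·0·9² = 31.5 m

Phase 3 (decelerating): v₀ = 3.50 m/s, a = -0.9 m/s².
v = v₀ + at → t = (0 − 3.50) / -0.9 = 3.89 s
v² = v₀² + 2aΔx → Δx = (0² − 3.50²)/(2·-0.9) = 6.81 m
Total distance = 4.08 + 31.5 + 6.81 = 42.4 m

42.4 m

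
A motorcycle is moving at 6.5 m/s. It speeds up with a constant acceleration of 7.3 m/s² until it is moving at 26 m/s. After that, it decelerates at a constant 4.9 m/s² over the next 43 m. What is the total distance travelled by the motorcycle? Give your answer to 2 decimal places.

Phase 1 (accelerating): v₀ = 6.50 m/s, a = 7.3 m/s².
v = v₀ + at → t = (26 − 6.50) / 7.3 = 2.67 s
v² = v₀² + 2aΔx → Δx = (26² − 6.50²)/(2·7.3) = 43.4 m

Phase 2 (decelerating): v₀ = 26.0 m/s, a = -4.9 m/s².
v² = v₀² + 2aΔx = 26.0² + 2·-4.9·43 = 255 → v = 16.0 m/s
t = (v − v₀)/a = (16.0 − 26.0)/-4.9 = 2.05 s
Total distance = 43.4 + 43.0 = 86.4 m

86.41 m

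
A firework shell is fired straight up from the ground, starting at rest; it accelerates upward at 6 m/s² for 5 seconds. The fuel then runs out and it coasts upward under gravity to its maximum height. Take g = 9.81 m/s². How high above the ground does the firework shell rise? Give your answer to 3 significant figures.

121 m

Phase 1 (powered ascent): v₀ = 0 m/s, a = 6 m/s².
v = v₀ + at = 0 + (6)(5) = 30.0 m/s
Δx = v₀t + ½at² = 0·5 + 0.5·6·5² = 75.0 m

Phase 2 (coasting upward): v₀ = 30.0 m/s, a = -9.81 m/s².
v = v₀ + at → t = (0 − 30.0) / -9.81 = 3.06 s
v² = v₀² + 2aΔx → Δx = (0² − 30.0²)/(2·-9.81) = 45.9 m
Maximum height = 75.0 + 45.9 = 121 m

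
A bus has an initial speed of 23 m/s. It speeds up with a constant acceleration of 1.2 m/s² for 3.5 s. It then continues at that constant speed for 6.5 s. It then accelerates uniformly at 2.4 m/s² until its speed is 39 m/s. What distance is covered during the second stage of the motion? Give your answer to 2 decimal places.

Phase 1 (accelerating): v₀ = 23.0 m/s, a = 1.2 m/s².
v = v₀ + at = 23.0 + (1.2)(3.5) = 27.2 m/s
Δx = v₀t + ½at² = 23.0·3.5 + 0.5·1.2·3.5² = 87.8 m

Phase 2 (constant speed): v₀ = 27.2 m/s, a = 0 m/s².
v = v₀ + at = 27.2 + (0)(6.5) = 27.2 m/s
Δx = v₀t + ½at² = 27.2·6.5 + 0.5·0·6.5² = 177 m
Distance in phase 2 = 177 m

176.80 m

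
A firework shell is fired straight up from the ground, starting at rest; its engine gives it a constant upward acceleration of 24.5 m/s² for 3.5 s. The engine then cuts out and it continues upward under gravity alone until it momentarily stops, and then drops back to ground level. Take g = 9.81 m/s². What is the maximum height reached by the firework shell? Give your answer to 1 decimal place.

Phase 1 (powered ascent): v₀ = 0 m/s, a = 24.5 m/s².
v = v₀ + at = 0 + (24.5)(3.5) = 85.8 m/s
Δx = v₀t + ½at² = 0·3.5 + 0.5·24.5·3.5² = 150 m

Phase 2 (coasting upward): v₀ = 85.8 m/s, a = -9.81 m/s².
v = v₀ + at → t = (0 − 85.8) / -9.81 = 8.74 s
v² = v₀² + 2aΔx → Δx = (0² − 85.8²)/(2·-9.81) = 375 m
Maximum height = 150 + 375 = 525 m

524.8 m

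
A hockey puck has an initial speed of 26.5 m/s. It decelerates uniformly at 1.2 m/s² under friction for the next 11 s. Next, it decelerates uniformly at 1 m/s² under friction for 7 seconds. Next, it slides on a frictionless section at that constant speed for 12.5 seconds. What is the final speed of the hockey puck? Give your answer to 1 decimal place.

Phase 1 (decelerating): v₀ = 26.5 m/s, a = -1.2 m/s².
v = v₀ + at = 26.5 + (-1.2)(11) = 13.3 m/s
Δx = v₀t + ½at² = 26.5·11 + 0.5·-1.2·11² = 219 m

Phase 2 (decelerating): v₀ = 13.3 m/s, a = -1 m/s².
v = v₀ + at = 13.3 + (-1)(7) = 6.30 m/s
Δx = v₀t + ½at² = 13.3·7 + 0.5·-1·7² = 68.6 m

Phase 3 (constant speed): v₀ = 6.30 m/s, a = 0 m/s².
v = v₀ + at = 6.30 + (0)(12.5) = 6.30 m/s
Δx = v₀t + ½at² = 6.30·12.5 + 0.5·0·12.5² = 78.8 m
Final speed = 6.30 m/s

6.3 m/s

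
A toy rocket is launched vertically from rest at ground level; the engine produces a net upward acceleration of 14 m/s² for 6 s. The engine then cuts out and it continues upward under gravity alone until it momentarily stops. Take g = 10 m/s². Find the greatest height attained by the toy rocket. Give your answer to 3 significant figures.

Phase 1 (powered ascent): v₀ = 0 m/s, a = 14 m/s².
v = v₀ + at = 0 + (14)(6) = 84.0 m/s
Δx = v₀t + ½at² = 0·6 + 0.5·14·6² = 252 m

Phase 2 (coasting upward): v₀ = 84.0 m/s, a = -10 m/s².
v = v₀ + at → t = (0 − 84.0) / -10 = 8.40 s
v² = v₀² + 2aΔx → Δx = (0² − 84.0²)/(2·-10) = 353 m
Maximum height = 252 + 353 = 605 m

605 m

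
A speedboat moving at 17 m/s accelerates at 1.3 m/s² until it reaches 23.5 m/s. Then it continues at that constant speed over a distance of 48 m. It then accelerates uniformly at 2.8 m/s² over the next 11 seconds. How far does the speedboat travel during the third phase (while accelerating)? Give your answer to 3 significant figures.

Phase 1 (accelerating): v₀ = 17.0 m/s, a = 1.3 m/s².
v = v₀ + at → t = (23.5 − 17.0) / 1.3 = 5.00 s
v² = v₀² + 2aΔx → Δx = (23.5² − 17.0²)/(2·1.3) = 101 m

Phase 2 (constant speed): v₀ = 23.5 m/s, a = 0 m/s².
Constant speed: t = d/v = 48/23.5 = 2.04 s

Phase 3 (accelerating): v₀ = 23.5 m/s, a = 2.8 m/s².
v = v₀ + at = 23.5 + (2.8)(11) = 54.3 m/s
Δx = v₀t + ½at² = 23.5·11 + 0.5·2.8·11² = 428 m
Distance in phase 3 = 428 m

428 m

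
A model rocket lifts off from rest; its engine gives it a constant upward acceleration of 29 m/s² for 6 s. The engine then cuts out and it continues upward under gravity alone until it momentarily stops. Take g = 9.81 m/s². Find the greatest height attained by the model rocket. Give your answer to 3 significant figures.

Phase 1 (powered ascent): v₀ = 0 m/s, a = 29 m/s².
v = v₀ + at = 0 + (29)(6) = 174 m/s
Δx = v₀t + ½at² = 0·6 + 0.5·29·6² = 522 m

Phase 2 (coasting upward): v₀ = 174 m/s, a = -9.81 m/s².
v = v₀ + at → t = (0 − 174) / -9.81 = 17.7 s
v² = v₀² + 2aΔx → Δx = (0² − 174²)/(2·-9.81) = 1540 m
Maximum height = 522 + 1540 = 2070 m

2070 m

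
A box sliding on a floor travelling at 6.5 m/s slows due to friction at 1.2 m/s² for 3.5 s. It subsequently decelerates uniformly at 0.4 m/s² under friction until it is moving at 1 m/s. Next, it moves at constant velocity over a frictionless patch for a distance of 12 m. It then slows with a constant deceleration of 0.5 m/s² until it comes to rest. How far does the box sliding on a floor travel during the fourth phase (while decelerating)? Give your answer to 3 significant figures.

1.00 m

Phase 1 (decelerating): v₀ = 6.50 m/s, a = -1.2 m/s².
v = v₀ + at = 6.50 + (-1.2)(3.5) = 2.30 m/s
Δx = v₀t + ½at² = 6.50·3.5 + 0.5·-1.2·3.5² = 15.4 m

Phase 2 (decelerating): v₀ = 2.30 m/s, a = -0.4 m/s².
v = v₀ + at → t = (1 − 2.30) / -0.4 = 3.25 s
v² = v₀² + 2aΔx → Δx = (1² − 2.30²)/(2·-0.4) = 5.36 m

Phase 3 (constant speed): v₀ = 1.00 m/s, a = 0 m/s².
Constant speed: t = d/v = 12/1.00 = 12.0 s

Phase 4 (decelerating): v₀ = 1.00 m/s, a = -0.5 m/s².
v = v₀ + at → t = (0 − 1.00) / -0.5 = 2.00 s
v² = v₀² + 2aΔx → Δx = (0² − 1.00²)/(2·-0.5) = 1.00 m
Distance in phase 4 = 1.00 m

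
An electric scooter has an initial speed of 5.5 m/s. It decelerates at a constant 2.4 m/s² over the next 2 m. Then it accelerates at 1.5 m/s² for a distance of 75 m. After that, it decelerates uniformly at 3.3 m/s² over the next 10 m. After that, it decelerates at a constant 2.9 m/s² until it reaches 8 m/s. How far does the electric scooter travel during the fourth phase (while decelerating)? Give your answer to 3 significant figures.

Phase 1 (decelerating): v₀ = 5.50 m/s, a = -2.4 m/s².
v² = v₀² + 2aΔx = 5.50² + 2·-2.4·2 = 20.6 → v = 4.54 m/s
t = (v − v₀)/a = (4.54 − 5.50)/-2.4 = 0.398 s

Phase 2 (accelerating): v₀ = 4.54 m/s, a = 1.5 m/s².
v² = v₀² + 2aΔx = 4.54² + 2·1.5·75 = 246 → v = 15.7 m/s
t = (v − v₀)/a = (15.7 − 4.54)/1.5 = 7.42 s

Phase 3 (decelerating): v₀ = 15.7 m/s, a = -3.3 m/s².
v² = v₀² + 2aΔx = 15.7² + 2·-3.3·10 = 180 → v = 13.4 m/s
t = (v − v₀)/a = (13.4 − 15.7)/-3.3 = 0.688 s

Phase 4 (decelerating): v₀ = 13.4 m/s, a = -2.9 m/s².
v = v₀ + at → t = (8 − 13.4) / -2.9 = 1.86 s
v² = v₀² + 2aΔx → Δx = (8² − 13.4²)/(2·-2.9) = 19.9 m
Distance in phase 4 = 19.9 m

19.9 m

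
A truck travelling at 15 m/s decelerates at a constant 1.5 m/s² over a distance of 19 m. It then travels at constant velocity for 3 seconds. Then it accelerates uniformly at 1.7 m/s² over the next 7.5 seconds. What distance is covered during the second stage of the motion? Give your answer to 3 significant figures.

38.9 m

Phase 1 (decelerating): v₀ = 15.0 m/s, a = -1.5 m/s².
v² = v₀² + 2aΔx = 15.0² + 2·-1.5·19 = 168 → v = 13.0 m/s
t = (v − v₀)/a = (13.0 − 15.0)/-1.5 = 1.36 s

Phase 2 (constant speed): v₀ = 13.0 m/s, a = 0 m/s².
v = v₀ + at = 13.0 + (0)(3) = 13.0 m/s
Δx = v₀t + ½at² = 13.0·3 + 0.5·0·3² = 38.9 m
Distance in phase 2 = 38.9 m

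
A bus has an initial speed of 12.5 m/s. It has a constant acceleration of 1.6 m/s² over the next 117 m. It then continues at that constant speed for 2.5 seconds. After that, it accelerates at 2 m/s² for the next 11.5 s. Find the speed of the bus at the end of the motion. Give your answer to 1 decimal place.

46.0 m/s

Phase 1 (accelerating): v₀ = 12.5 m/s, a = 1.6 m/s².
v² = v₀² + 2aΔx = 12.5² + 2·1.6·117 = 531 → v = 23.0 m/s
t = (v − v₀)/a = (23.0 − 12.5)/1.6 = 6.58 s

Phase 2 (constant speed): v₀ = 23.0 m/s, a = 0 m/s².
v = v₀ + at = 23.0 + (0)(2.5) = 23.0 m/s
Δx = v₀t + ½at² = 23.0·2.5 + 0.5·0·2.5² = 57.6 m

Phase 3 (accelerating): v₀ = 23.0 m/s, a = 2 m/s².
v = v₀ + at = 23.0 + (2)(11.5) = 46.0 m/s
Δx = v₀t + ½at² = 23.0·11.5 + 0.5·2·11.5² = 397 m
Final speed = 46.0 m/s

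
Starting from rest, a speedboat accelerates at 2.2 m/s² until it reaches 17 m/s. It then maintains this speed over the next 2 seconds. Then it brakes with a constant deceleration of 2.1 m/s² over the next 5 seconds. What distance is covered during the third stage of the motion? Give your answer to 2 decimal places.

Phase 1 (accelerating): v₀ = 0 m/s, a = 2.2 m/s².
v = v₀ + at → t = (17 − 0) / 2.2 = 7.73 s
v² = v₀² + 2aΔx → Δx = (17² − 0²)/(2·2.2) = 65.7 m

Phase 2 (constant speed): v₀ = 17.0 m/s, a = 0 m/s².
v = v₀ + at = 17.0 + (0)(2) = 17.0 m/s
Δx = v₀t + ½at² = 17.0·2 + 0.5·0·2² = 34.0 m

Phase 3 (decelerating): v₀ = 17.0 m/s, a = -2.1 m/s².
v = v₀ + at = 17.0 + (-2.1)(5) = 6.50 m/s
Δx = v₀t + ½at² = 17.0·5 + 0.5·-2.1·5² = 58.8 m
Distance in phase 3 = 58.8 m

58.75 m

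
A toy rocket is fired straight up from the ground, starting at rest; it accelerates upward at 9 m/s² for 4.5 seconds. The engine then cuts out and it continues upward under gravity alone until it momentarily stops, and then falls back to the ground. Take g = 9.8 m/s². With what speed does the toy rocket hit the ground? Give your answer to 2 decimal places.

58.53 m/s

Phase 1 (powered ascent): v₀ = 0 m/s, a = 9 m/s².
v = v₀ + at = 0 + (9)(4.5) = 40.5 m/s
Δx = v₀t + ½at² = 0·4.5 + 0.5·9·4.5² = 91.1 m

Phase 2 (coasting upward): v₀ = 40.5 m/s, a = -9.8 m/s².
v = v₀ + at → t = (0 − 40.5) / -9.8 = 4.13 s
v² = v₀² + 2aΔx → Δx = (0² − 40.5²)/(2·-9.8) = 83.7 m

Phase 3 (free fall): v₀ = 0 m/s, a = -9.8 m/s².
Falls 175 m from rest: t = √(2·175/9.8) = 5.97 s; v = g·t = 58.5 m/s.
Impact speed = 58.5 m/s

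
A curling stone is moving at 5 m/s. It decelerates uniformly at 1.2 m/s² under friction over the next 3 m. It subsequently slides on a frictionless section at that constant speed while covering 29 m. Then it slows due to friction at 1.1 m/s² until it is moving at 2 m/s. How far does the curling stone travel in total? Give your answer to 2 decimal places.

Phase 1 (decelerating): v₀ = 5.00 m/s, a = -1.2 m/s².
v² = v₀² + 2aΔx = 5.00² + 2·-1.2·3 = 17.8 → v = 4.22 m/s
t = (v − v₀)/a = (4.22 − 5.00)/-1.2 = 0.651 s

Phase 2 (constant speed): v₀ = 4.22 m/s, a = 0 m/s².
Constant speed: t = d/v = 29/4.22 = 6.87 s

Phase 3 (decelerating): v₀ = 4.22 m/s, a = -1.1 m/s².
v = v₀ + at → t = (2 − 4.22) / -1.1 = 2.02 s
v² = v₀² + 2aΔx → Δx = (2² − 4.22²)/(2·-1.1) = 6.27 m
Total distance = 3.00 + 29.0 + 6.27 = 38.3 m

38.27 m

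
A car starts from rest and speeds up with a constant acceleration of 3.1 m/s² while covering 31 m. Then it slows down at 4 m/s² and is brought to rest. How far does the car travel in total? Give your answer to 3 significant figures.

Phase 1 (accelerating): v₀ = 0 m/s, a = 3.1 m/s².
v² = v₀² + 2aΔx = 0² + 2·3.1·31 = 192 → v = 13.9 m/s
t = (v − v₀)/a = (13.9 − 0)/3.1 = 4.47 s

Phase 2 (decelerating): v₀ = 13.9 m/s, a = -4 m/s².
v = v₀ + at → t = (0 − 13.9) / -4 = 3.47 s
v² = v₀² + 2aΔx → Δx = (0² − 13.9²)/(2·-4) = 24.0 m
Total distance = 31.0 + 24.0 = 55.0 m

55.0 m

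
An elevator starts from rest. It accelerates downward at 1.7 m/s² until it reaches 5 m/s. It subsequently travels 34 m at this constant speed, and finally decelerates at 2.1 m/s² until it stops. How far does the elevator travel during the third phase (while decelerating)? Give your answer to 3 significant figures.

5.95 m

Phase 1 (accelerating): v₀ = 0 m/s, a = 1.7 m/s².
v = v₀ + at → t = (5 − 0) / 1.7 = 2.94 s
v² = v₀² + 2aΔx → Δx = (5² − 0²)/(2·1.7) = 7.35 m

Phase 2 (constant speed): v₀ = 5.00 m/s, a = 0 m/s².
Constant speed: t = d/v = 34/5.00 = 6.80 s

Phase 3 (decelerating): v₀ = 5.00 m/s, a = -2.1 m/s².
v = v₀ + at → t = (0 − 5.00) / -2.1 = 2.38 s
v² = v₀² + 2aΔx → Δx = (0² − 5.00²)/(2·-2.1) = 5.95 m
Distance in phase 3 = 5.95 m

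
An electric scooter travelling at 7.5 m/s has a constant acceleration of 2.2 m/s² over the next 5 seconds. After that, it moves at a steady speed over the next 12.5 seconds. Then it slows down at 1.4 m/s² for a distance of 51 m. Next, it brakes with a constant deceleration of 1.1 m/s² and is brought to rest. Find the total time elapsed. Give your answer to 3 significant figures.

Phase 1 (accelerating): v₀ = 7.50 m/s, a = 2.2 m/s².
v = v₀ + at = 7.50 + (2.2)(5) = 18.5 m/s
Δx = v₀t + ½at² = 7.50·5 + 0.5·2.2·5² = 65.0 m

Phase 2 (constant speed): v₀ = 18.5 m/s, a = 0 m/s².
v = v₀ + at = 18.5 + (0)(12.5) = 18.5 m/s
Δx = v₀t + ½at² = 18.5·12.5 + 0.5·0·12.5² = 231 m

Phase 3 (decelerating): v₀ = 18.5 m/s, a = -1.4 m/s².
v² = v₀² + 2aΔx = 18.5² + 2·-1.4·51 = 199 → v = 14.1 m/s
t = (v − v₀)/a = (14.1 − 18.5)/-1.4 = 3.13 s

Phase 4 (decelerating): v₀ = 14.1 m/s, a = -1.1 m/s².
v = v₀ + at → t = (0 − 14.1) / -1.1 = 12.8 s
v² = v₀² + 2aΔx → Δx = (0² − 14.1²)/(2·-1.1) = 90.7 m
Total time = 5.00 + 12.5 + 3.13 + 12.8 = 33.5 s

33.5 s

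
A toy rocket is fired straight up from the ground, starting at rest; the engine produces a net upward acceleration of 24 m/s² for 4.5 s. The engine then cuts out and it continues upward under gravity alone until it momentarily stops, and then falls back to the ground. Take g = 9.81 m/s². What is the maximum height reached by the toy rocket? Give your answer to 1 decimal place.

Phase 1 (powered ascent): v₀ = 0 m/s, a = 24 m/s².
v = v₀ + at = 0 + (24)(4.5) = 108 m/s
Δx = v₀t + ½at² = 0·4.5 + 0.5·24·4.5² = 243 m

Phase 2 (coasting upward): v₀ = 108 m/s, a = -9.81 m/s².
v = v₀ + at → t = (0 − 108) / -9.81 = 11.0 s
v² = v₀² + 2aΔx → Δx = (0² − 108²)/(2·-9.81) = 594 m
Maximum height = 243 + 594 = 837 m

837.5 m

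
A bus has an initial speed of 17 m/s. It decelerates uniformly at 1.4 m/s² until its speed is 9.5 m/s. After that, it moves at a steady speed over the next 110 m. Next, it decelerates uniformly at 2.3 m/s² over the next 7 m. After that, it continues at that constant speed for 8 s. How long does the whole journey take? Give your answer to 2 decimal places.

25.75 s

Phase 1 (decelerating): v₀ = 17.0 m/s, a = -1.4 m/s².
v = v₀ + at → t = (9.5 − 17.0) / -1.4 = 5.36 s
v² = v₀² + 2aΔx → Δx = (9.5² − 17.0²)/(2·-1.4) = 71.0 m

Phase 2 (constant speed): v₀ = 9.50 m/s, a = 0 m/s².
Constant speed: t = d/v = 110/9.50 = 11.6 s

Phase 3 (decelerating): v₀ = 9.50 m/s, a = -2.3 m/s².
v² = v₀² + 2aΔx = 9.50² + 2·-2.3·7 = 58.1 → v = 7.62 m/s
t = (v − v₀)/a = (7.62 − 9.50)/-2.3 = 0.818 s

Phase 4 (constant speed): v₀ = 7.62 m/s, a = 0 m/s².
v = v₀ + at = 7.62 + (0)(8) = 7.62 m/s
Δx = v₀t + ½at² = 7.62·8 + 0.5·0·8² = 61.0 m
Total time = 5.36 + 11.6 + 0.818 + 8.00 = 25.8 s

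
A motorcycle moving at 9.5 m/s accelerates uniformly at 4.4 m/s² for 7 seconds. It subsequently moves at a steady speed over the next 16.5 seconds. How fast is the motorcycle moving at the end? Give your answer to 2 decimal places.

Phase 1 (accelerating): v₀ = 9.50 m/s, a = 4.4 m/s².
v = v₀ + at = 9.50 + (4.4)(7) = 40.3 m/s
Δx = v₀t + ½at² = 9.50·7 + 0.5·4.4·7² = 174 m

Phase 2 (constant speed): v₀ = 40.3 m/s, a = 0 m/s².
v = v₀ + at = 40.3 + (0)(16.5) = 40.3 m/s
Δx = v₀t + ½at² = 40.3·16.5 + 0.5·0·16.5² = 665 m
Final speed = 40.3 m/s

40.30 m/s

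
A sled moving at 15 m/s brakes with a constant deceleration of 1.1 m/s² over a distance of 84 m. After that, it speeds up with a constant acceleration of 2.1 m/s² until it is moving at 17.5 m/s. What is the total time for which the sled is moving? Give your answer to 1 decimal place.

13.2 s

Phase 1 (decelerating): v₀ = 15.0 m/s, a = -1.1 m/s².
v² = v₀² + 2aΔx = 15.0² + 2·-1.1·84 = 40.2 → v = 6.34 m/s
t = (v − v₀)/a = (6.34 − 15.0)/-1.1 = 7.87 s

Phase 2 (accelerating): v₀ = 6.34 m/s, a = 2.1 m/s².
v = v₀ + at → t = (17.5 − 6.34) / 2.1 = 5.31 s
v² = v₀² + 2aΔx → Δx = (17.5² − 6.34²)/(2·2.1) = 63.3 m
Total time = 7.87 + 5.31 = 13.2 s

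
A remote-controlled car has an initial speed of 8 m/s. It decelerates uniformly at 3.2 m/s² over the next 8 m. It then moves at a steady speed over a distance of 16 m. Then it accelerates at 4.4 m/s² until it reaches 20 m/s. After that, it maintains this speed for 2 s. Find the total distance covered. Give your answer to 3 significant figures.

108 m

Phase 1 (decelerating): v₀ = 8.00 m/s, a = -3.2 m/s².
v² = v₀² + 2aΔx = 8.00² + 2·-3.2·8 = 12.8 → v = 3.58 m/s
t = (v − v₀)/a = (3.58 − 8.00)/-3.2 = 1.38 s

Phase 2 (constant speed): v₀ = 3.58 m/s, a = 0 m/s².
Constant speed: t = d/v = 16/3.58 = 4.47 s

Phase 3 (accelerating): v₀ = 3.58 m/s, a = 4.4 m/s².
v = v₀ + at → t = (20 − 3.58) / 4.4 = 3.73 s
v² = v₀² + 2aΔx → Δx = (20² − 3.58²)/(2·4.4) = 44.0 m

Phase 4 (constant speed): v₀ = 20.0 m/s, a = 0 m/s².
v = v₀ + at = 20.0 + (0)(2) = 20.0 m/s
Δx = v₀t + ½at² = 20.0·2 + 0.5·0·2² = 40.0 m
Total distance = 8.00 + 16.0 + 44.0 + 40.0 = 108 m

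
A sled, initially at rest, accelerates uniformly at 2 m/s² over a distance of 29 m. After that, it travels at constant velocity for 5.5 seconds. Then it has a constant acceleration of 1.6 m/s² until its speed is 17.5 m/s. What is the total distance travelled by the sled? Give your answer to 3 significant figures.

148 m

Phase 1 (accelerating): v₀ = 0 m/s, a = 2 m/s².
v² = v₀² + 2aΔx = 0² + 2·2·29 = 116 → v = 10.8 m/s
t = (v − v₀)/a = (10.8 − 0)/2 = 5.39 s

Phase 2 (constant speed): v₀ = 10.8 m/s, a = 0 m/s².
v = v₀ + at = 10.8 + (0)(5.5) = 10.8 m/s
Δx = v₀t + ½at² = 10.8·5.5 + 0.5·0·5.5² = 59.2 m

Phase 3 (accelerating): v₀ = 10.8 m/s, a = 1.6 m/s².
v = v₀ + at → t = (17.5 − 10.8) / 1.6 = 4.21 s
v² = v₀² + 2aΔx → Δx = (17.5² − 10.8²)/(2·1.6) = 59.5 m
Total distance = 29.0 + 59.2 + 59.5 = 148 m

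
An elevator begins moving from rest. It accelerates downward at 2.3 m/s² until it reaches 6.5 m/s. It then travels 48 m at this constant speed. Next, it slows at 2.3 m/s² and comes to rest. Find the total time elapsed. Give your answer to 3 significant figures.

13.0 s

Phase 1 (accelerating): v₀ = 0 m/s, a = 2.3 m/s².
v = v₀ + at → t = (6.5 − 0) / 2.3 = 2.83 s
v² = v₀² + 2aΔx → Δx = (6.5² − 0²)/(2·2.3) = 9.18 m

Phase 2 (constant speed): v₀ = 6.50 m/s, a = 0 m/s².
Constant speed: t = d/v = 48/6.50 = 7.38 s

Phase 3 (decelerating): v₀ = 6.50 m/s, a = -2.3 m/s².
v = v₀ + at → t = (0 − 6.50) / -2.3 = 2.83 s
v² = v₀² + 2aΔx → Δx = (0² − 6.50²)/(2·-2.3) = 9.18 m
Total time = 2.83 + 7.38 + 2.83 = 13.0 s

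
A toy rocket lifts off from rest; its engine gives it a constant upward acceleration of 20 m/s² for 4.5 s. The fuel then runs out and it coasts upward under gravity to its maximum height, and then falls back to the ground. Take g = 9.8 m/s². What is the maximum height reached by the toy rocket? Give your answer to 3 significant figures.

Phase 1 (powered ascent): v₀ = 0 m/s, a = 20 m/s².
v = v₀ + at = 0 + (20)(4.5) = 90.0 m/s
Δx = v₀t + ½at² = 0·4.5 + 0.5·20·4.5² = 202 m

Phase 2 (coasting upward): v₀ = 90.0 m/s, a = -9.8 m/s².
v = v₀ + at → t = (0 − 90.0) / -9.8 = 9.18 s
v² = v₀² + 2aΔx → Δx = (0² − 90.0²)/(2·-9.8) = 413 m
Maximum height = 202 + 413 = 616 m

616 m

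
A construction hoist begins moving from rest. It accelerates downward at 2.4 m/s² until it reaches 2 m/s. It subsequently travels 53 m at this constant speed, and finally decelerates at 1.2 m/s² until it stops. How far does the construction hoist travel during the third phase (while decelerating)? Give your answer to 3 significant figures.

1.67 m

Phase 1 (accelerating): v₀ = 0 m/s, a = 2.4 m/s².
v = v₀ + at → t = (2 − 0) / 2.4 = 0.833 s
v² = v₀² + 2aΔx → Δx = (2² − 0²)/(2·2.4) = 0.833 m

Phase 2 (constant speed): v₀ = 2.00 m/s, a = 0 m/s².
Constant speed: t = d/v = 53/2.00 = 26.5 s

Phase 3 (decelerating): v₀ = 2.00 m/s, a = -1.2 m/s².
v = v₀ + at → t = (0 − 2.00) / -1.2 = 1.67 s
v² = v₀² + 2aΔx → Δx = (0² − 2.00²)/(2·-1.2) = 1.67 m
Distance in phase 3 = 1.67 m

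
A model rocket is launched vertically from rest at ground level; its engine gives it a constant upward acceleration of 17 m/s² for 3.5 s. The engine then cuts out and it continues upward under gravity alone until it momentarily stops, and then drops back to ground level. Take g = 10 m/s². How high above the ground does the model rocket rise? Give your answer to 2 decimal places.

Phase 1 (powered ascent): v₀ = 0 m/s, a = 17 m/s².
v = v₀ + at = 0 + (17)(3.5) = 59.5 m/s
Δx = v₀t + ½at² = 0·3.5 + 0.5·17·3.5² = 104 m

Phase 2 (coasting upward): v₀ = 59.5 m/s, a = -10 m/s².
v = v₀ + at → t = (0 − 59.5) / -10 = 5.95 s
v² = v₀² + 2aΔx → Δx = (0² − 59.5²)/(2·-10) = 177 m
Maximum height = 104 + 177 = 281 m

281.14 m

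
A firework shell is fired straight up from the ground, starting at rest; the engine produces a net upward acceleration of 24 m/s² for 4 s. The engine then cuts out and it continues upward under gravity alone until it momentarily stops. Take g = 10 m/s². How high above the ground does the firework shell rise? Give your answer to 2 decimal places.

Phase 1 (powered ascent): v₀ = 0 m/s, a = 24 m/s².
v = v₀ + at = 0 + (24)(4) = 96.0 m/s
Δx = v₀t + ½at² = 0·4 + 0.5·24·4² = 192 m

Phase 2 (coasting upward): v₀ = 96.0 m/s, a = -10 m/s².
v = v₀ + at → t = (0 − 96.0) / -10 = 9.60 s
v² = v₀² + 2aΔx → Δx = (0² − 96.0²)/(2·-10) = 461 m
Maximum height = 192 + 461 = 653 m

652.80 m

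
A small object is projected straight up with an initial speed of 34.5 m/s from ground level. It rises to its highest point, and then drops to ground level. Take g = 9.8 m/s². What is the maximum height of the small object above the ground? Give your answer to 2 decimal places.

60.73 m

Phase 1 (rising): v₀ = 34.5 m/s, a = -9.8 m/s².
v = v₀ + at → t = (0 − 34.5) / -9.8 = 3.52 s
v² = v₀² + 2aΔx → Δx = (0² − 34.5²)/(2·-9.8) = 60.7 m
Maximum height = 60.7 m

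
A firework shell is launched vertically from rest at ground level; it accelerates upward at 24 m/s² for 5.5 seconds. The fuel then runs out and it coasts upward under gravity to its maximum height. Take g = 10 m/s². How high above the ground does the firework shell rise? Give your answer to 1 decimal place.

Phase 1 (powered ascent): v₀ = 0 m/s, a = 24 m/s².
v = v₀ + at = 0 + (24)(5.5) = 132 m/s
Δx = v₀t + ½at² = 0·5.5 + 0.5·24·5.5² = 363 m

Phase 2 (coasting upward): v₀ = 132 m/s, a = -10 m/s².
v = v₀ + at → t = (0 − 132) / -10 = 13.2 s
v² = v₀² + 2aΔx → Δx = (0² − 132²)/(2·-10) = 871 m
Maximum height = 363 + 871 = 1230 m

1234.2 m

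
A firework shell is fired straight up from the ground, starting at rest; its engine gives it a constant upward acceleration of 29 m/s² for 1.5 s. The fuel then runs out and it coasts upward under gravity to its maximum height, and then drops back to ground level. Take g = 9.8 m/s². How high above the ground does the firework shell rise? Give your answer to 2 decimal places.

129.17 m

Phase 1 (powered ascent): v₀ = 0 m/s, a = 29 m/s².
v = v₀ + at = 0 + (29)(1.5) = 43.5 m/s
Δx = v₀t + ½at² = 0·1.5 + 0.5·29·1.5² = 32.6 m

Phase 2 (coasting upward): v₀ = 43.5 m/s, a = -9.8 m/s².
v = v₀ + at → t = (0 − 43.5) / -9.8 = 4.44 s
v² = v₀² + 2aΔx → Δx = (0² − 43.5²)/(2·-9.8) = 96.5 m
Maximum height = 32.6 + 96.5 = 129 m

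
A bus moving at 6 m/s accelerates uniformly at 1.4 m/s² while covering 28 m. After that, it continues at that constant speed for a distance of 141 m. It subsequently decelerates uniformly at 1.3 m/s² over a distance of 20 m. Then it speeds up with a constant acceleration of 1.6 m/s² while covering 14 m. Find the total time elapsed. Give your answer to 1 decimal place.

20.2 s

Phase 1 (accelerating): v₀ = 6.00 m/s, a = 1.4 m/s².
v² = v₀² + 2aΔx = 6.00² + 2·1.4·28 = 114 → v = 10.7 m/s
t = (v − v₀)/a = (10.7 − 6.00)/1.4 = 3.35 s

Phase 2 (constant speed): v₀ = 10.7 m/s, a = 0 m/s².
Constant speed: t = d/v = 141/10.7 = 13.2 s

Phase 3 (decelerating): v₀ = 10.7 m/s, a = -1.3 m/s².
v² = v₀² + 2aΔx = 10.7² + 2·-1.3·20 = 62.4 → v = 7.90 m/s
t = (v − v₀)/a = (7.90 − 10.7)/-1.3 = 2.15 s

Phase 4 (accelerating): v₀ = 7.90 m/s, a = 1.6 m/s².
v² = v₀² + 2aΔx = 7.90² + 2·1.6·14 = 107 → v = 10.4 m/s
t = (v − v₀)/a = (10.4 − 7.90)/1.6 = 1.53 s
Total time = 3.35 + 13.2 + 2.15 + 1.53 = 20.2 s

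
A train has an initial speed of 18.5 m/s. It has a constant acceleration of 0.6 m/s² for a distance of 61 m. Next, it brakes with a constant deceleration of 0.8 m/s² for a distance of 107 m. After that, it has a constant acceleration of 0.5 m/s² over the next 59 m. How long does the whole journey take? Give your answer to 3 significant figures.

Phase 1 (accelerating): v₀ = 18.5 m/s, a = 0.6 m/s².
v² = v₀² + 2aΔx = 18.5² + 2·0.6·61 = 415 → v = 20.4 m/s
t = (v − v₀)/a = (20.4 − 18.5)/0.6 = 3.14 s

Phase 2 (decelerating): v₀ = 20.4 m/s, a = -0.8 m/s².
v² = v₀² + 2aΔx = 20.4² + 2·-0.8·107 = 244 → v = 15.6 m/s
t = (v − v₀)/a = (15.6 − 20.4)/-0.8 = 5.94 s

Phase 3 (accelerating): v₀ = 15.6 m/s, a = 0.5 m/s².
v² = v₀² + 2aΔx = 15.6² + 2·0.5·59 = 303 → v = 17.4 m/s
t = (v − v₀)/a = (17.4 − 15.6)/0.5 = 3.57 s
Total time = 3.14 + 5.94 + 3.57 = 12.7 s

12.7 s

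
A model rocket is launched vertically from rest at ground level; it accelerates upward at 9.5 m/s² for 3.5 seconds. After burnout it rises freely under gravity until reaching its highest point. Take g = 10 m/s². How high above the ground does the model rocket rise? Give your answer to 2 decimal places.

Phase 1 (powered ascent): v₀ = 0 m/s, a = 9.5 m/s².
v = v₀ + at = 0 + (9.5)(3.5) = 33.2 m/s
Δx = v₀t + ½at² = 0·3.5 + 0.5·9.5·3.5² = 58.2 m

Phase 2 (coasting upward): v₀ = 33.2 m/s, a = -10 m/s².
v = v₀ + at → t = (0 − 33.2) / -10 = 3.33 s
v² = v₀² + 2aΔx → Δx = (0² − 33.2²)/(2·-10) = 55.3 m
Maximum height = 58.2 + 55.3 = 113 m

113.47 m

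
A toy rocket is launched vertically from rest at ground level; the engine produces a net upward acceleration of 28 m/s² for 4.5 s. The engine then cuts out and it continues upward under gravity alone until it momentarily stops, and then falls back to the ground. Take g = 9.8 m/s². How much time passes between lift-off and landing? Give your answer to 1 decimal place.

Phase 1 (powered ascent): v₀ = 0 m/s, a = 28 m/s².
v = v₀ + at = 0 + (28)(4.5) = 126 m/s
Δx = v₀t + ½at² = 0·4.5 + 0.5·28·4.5² = 284 m

Phase 2 (coasting upward): v₀ = 126 m/s, a = -9.8 m/s².
v = v₀ + at → t = (0 − 126) / -9.8 = 12.9 s
v² = v₀² + 2aΔx → Δx = (0² − 126²)/(2·-9.8) = 810 m

Phase 3 (free fall): v₀ = 0 m/s, a = -9.8 m/s².
Falls 1090 m from rest: t = √(2·1090/9.8) = 14.9 s; v = g·t = 146 m/s.
Total time = 4.50 + 12.9 + 14.9 = 32.3 s

32.3 s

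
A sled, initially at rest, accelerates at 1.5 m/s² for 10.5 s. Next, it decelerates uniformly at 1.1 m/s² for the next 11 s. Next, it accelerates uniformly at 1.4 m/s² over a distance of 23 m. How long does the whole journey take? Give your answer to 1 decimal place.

25.2 s

Phase 1 (accelerating): v₀ = 0 m/s, a = 1.5 m/s².
v = v₀ + at = 0 + (1.5)(10.5) = 15.8 m/s
Δx = v₀t + ½at² = 0·10.5 + 0.5·1.5·10.5² = 82.7 m

Phase 2 (decelerating): v₀ = 15.8 m/s, a = -1.1 m/s².
v = v₀ + at = 15.8 + (-1.1)(11) = 3.65 m/s
Δx = v₀t + ½at² = 15.8·11 + 0.5·-1.1·11² = 107 m

Phase 3 (accelerating): v₀ = 3.65 m/s, a = 1.4 m/s².
v² = v₀² + 2aΔx = 3.65² + 2·1.4·23 = 77.7 → v = 8.82 m/s
t = (v − v₀)/a = (8.82 − 3.65)/1.4 = 3.69 s
Total time = 10.5 + 11.0 + 3.69 = 25.2 s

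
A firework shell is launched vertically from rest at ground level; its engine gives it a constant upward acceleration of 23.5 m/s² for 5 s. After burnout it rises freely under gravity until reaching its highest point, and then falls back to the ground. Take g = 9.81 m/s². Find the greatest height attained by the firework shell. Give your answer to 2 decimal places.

Phase 1 (powered ascent): v₀ = 0 m/s, a = 23.5 m/s².
v = v₀ + at = 0 + (23.5)(5) = 118 m/s
Δx = v₀t + ½at² = 0·5 + 0.5·23.5·5² = 294 m

Phase 2 (coasting upward): v₀ = 118 m/s, a = -9.81 m/s².
v = v₀ + at → t = (0 − 118) / -9.81 = 12.0 s
v² = v₀² + 2aΔx → Δx = (0² − 118²)/(2·-9.81) = 704 m
Maximum height = 294 + 704 = 997 m

997.43 m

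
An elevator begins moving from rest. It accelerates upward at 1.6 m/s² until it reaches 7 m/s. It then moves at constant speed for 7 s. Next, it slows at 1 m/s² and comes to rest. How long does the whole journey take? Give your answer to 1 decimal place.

Phase 1 (accelerating): v₀ = 0 m/s, a = 1.6 m/s².
v = v₀ + at → t = (7 − 0) / 1.6 = 4.38 s
v² = v₀² + 2aΔx → Δx = (7² − 0²)/(2·1.6) = 15.3 m

Phase 2 (constant speed): v₀ = 7.00 m/s, a = 0 m/s².
v = v₀ + at = 7.00 + (0)(7) = 7.00 m/s
Δx = v₀t + ½at² = 7.00·7 + 0.5·0·7² = 49.0 m

Phase 3 (decelerating): v₀ = 7.00 m/s, a = -1 m/s².
v = v₀ + at → t = (0 − 7.00) / -1 = 7.00 s
v² = v₀² + 2aΔx → Δx = (0² − 7.00²)/(2·-1) = 24.5 m
Total time = 4.38 + 7.00 + 7.00 = 18.4 s

18.4 s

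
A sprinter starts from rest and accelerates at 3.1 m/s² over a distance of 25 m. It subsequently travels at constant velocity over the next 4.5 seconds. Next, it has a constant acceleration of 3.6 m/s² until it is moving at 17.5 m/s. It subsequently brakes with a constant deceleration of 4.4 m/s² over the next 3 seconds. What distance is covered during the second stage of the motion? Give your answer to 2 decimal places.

56.02 m

Phase 1 (accelerating): v₀ = 0 m/s, a = 3.1 m/s².
v² = v₀² + 2aΔx = 0² + 2·3.1·25 = 155 → v = 12.4 m/s
t = (v − v₀)/a = (12.4 − 0)/3.1 = 4.02 s

Phase 2 (constant speed): v₀ = 12.4 m/s, a = 0 m/s².
v = v₀ + at = 12.4 + (0)(4.5) = 12.4 m/s
Δx = v₀t + ½at² = 12.4·4.5 + 0.5·0·4.5² = 56.0 m
Distance in phase 2 = 56.0 m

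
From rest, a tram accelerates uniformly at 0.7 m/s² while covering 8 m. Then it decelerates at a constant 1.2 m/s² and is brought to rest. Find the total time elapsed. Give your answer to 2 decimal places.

Phase 1 (accelerating): v₀ = 0 m/s, a = 0.7 m/s².
v² = v₀² + 2aΔx = 0² + 2·0.7·8 = 11.2 → v = 3.35 m/s
t = (v − v₀)/a = (3.35 − 0)/0.7 = 4.78 s

Phase 2 (decelerating): v₀ = 3.35 m/s, a = -1.2 m/s².
v = v₀ + at → t = (0 − 3.35) / -1.2 = 2.79 s
v² = v₀² + 2aΔx → Δx = (0² − 3.35²)/(2·-1.2) = 4.67 m
Total time = 4.78 + 2.79 = 7.57 s

7.57 s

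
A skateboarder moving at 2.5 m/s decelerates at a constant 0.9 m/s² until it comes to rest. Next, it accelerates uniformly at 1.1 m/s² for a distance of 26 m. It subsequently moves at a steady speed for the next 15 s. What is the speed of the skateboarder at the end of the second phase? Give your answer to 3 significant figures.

Phase 1 (decelerating): v₀ = 2.50 m/s, a = -0.9 m/s².
v = v₀ + at → t = (0 − 2.50) / -0.9 = 2.78 s
v² = v₀² + 2aΔx → Δx = (0² − 2.50²)/(2·-0.9) = 3.47 m

Phase 2 (accelerating): v₀ = 0 m/s, a = 1.1 m/s².
v² = v₀² + 2aΔx = 0² + 2·1.1·26 = 57.2 → v = 7.56 m/s
t = (v − v₀)/a = (7.56 − 0)/1.1 = 6.88 s
Speed at end of phase 2 = 7.56 m/s

7.56 m/s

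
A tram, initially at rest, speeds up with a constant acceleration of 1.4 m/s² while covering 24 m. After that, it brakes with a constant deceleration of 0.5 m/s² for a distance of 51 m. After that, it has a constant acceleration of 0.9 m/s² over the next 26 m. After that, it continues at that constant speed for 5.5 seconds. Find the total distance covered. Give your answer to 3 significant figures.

Phase 1 (accelerating): v₀ = 0 m/s, a = 1.4 m/s².
v² = v₀² + 2aΔx = 0² + 2·1.4·24 = 67.2 → v = 8.20 m/s
t = (v − v₀)/a = (8.20 − 0)/1.4 = 5.86 s

Phase 2 (decelerating): v₀ = 8.20 m/s, a = -0.5 m/s².
v² = v₀² + 2aΔx = 8.20² + 2·-0.5·51 = 16.2 → v = 4.02 m/s
t = (v − v₀)/a = (4.02 − 8.20)/-0.5 = 8.35 s

Phase 3 (accelerating): v₀ = 4.02 m/s, a = 0.9 m/s².
v² = v₀² + 2aΔx = 4.02² + 2·0.9·26 = 63.0 → v = 7.94 m/s
t = (v − v₀)/a = (7.94 − 4.02)/0.9 = 4.35 s

Phase 4 (constant speed): v₀ = 7.94 m/s, a = 0 m/s².
v = v₀ + at = 7.94 + (0)(5.5) = 7.94 m/s
Δx = v₀t + ½at² = 7.94·5.5 + 0.5·0·5.5² = 43.7 m
Total distance = 24.0 + 51.0 + 26.0 + 43.7 = 145 m

145 m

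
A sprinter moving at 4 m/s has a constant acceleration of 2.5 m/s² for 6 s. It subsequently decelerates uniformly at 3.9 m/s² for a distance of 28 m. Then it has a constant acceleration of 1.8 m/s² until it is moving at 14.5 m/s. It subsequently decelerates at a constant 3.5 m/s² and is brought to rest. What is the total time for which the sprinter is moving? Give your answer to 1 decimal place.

13.4 s

Phase 1 (accelerating): v₀ = 4.00 m/s, a = 2.5 m/s².
v = v₀ + at = 4.00 + (2.5)(6) = 19.0 m/s
Δx = v₀t + ½at² = 4.00·6 + 0.5·2.5·6² = 69.0 m

Phase 2 (decelerating): v₀ = 19.0 m/s, a = -3.9 m/s².
v² = v₀² + 2aΔx = 19.0² + 2·-3.9·28 = 143 → v = 11.9 m/s
t = (v − v₀)/a = (11.9 − 19.0)/-3.9 = 1.81 s

Phase 3 (accelerating): v₀ = 11.9 m/s, a = 1.8 m/s².
v = v₀ + at → t = (14.5 − 11.9) / 1.8 = 1.42 s
v² = v₀² + 2aΔx → Δx = (14.5² − 11.9²)/(2·1.8) = 18.8 m

Phase 4 (decelerating): v₀ = 14.5 m/s, a = -3.5 m/s².
v = v₀ + at → t = (0 − 14.5) / -3.5 = 4.14 s
v² = v₀² + 2aΔx → Δx = (0² − 14.5²)/(2·-3.5) = 30.0 m
Total time = 6.00 + 1.81 + 1.42 + 4.14 = 13.4 s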